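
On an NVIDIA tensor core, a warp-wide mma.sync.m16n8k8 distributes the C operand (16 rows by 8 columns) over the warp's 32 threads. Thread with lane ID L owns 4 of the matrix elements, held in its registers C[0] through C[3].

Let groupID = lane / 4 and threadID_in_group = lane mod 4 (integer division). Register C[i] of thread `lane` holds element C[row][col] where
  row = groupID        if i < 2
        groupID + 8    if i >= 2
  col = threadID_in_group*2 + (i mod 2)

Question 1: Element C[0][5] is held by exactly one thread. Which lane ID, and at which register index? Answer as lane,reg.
2,1

r=0⇒gr=0,Rb=0  c=5⇒th=2,odd=1
L=0*4+2=2  i=0*2+1=1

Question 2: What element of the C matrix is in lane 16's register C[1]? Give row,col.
lane 16: grp=4 (16/4), tig=0 (16%4)
i=1: r=4+0=4, c=0*2+1=1

4,1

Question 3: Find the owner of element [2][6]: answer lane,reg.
11,0

r: 2->gid=2,r8=0  c: 6->tid=3,i&1=0
L=2*4+3=11  i=0*2+0=0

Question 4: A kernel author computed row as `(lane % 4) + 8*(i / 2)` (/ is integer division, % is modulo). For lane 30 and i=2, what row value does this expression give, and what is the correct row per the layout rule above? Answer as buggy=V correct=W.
`(lane % 4) + 8*(i / 2)`[30,2]->10
lane 30: gid=7 (30/4), tid=2 (30%4)
i=2: r=7+8=15, c=2*2+0=4
row: 10 vs 15

buggy=10 correct=15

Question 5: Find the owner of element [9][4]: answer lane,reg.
r=9⇒gr=1,Rb=1  c=4⇒th=2,odd=0
L=1*4+2=6  i=1*2+0=2

6,2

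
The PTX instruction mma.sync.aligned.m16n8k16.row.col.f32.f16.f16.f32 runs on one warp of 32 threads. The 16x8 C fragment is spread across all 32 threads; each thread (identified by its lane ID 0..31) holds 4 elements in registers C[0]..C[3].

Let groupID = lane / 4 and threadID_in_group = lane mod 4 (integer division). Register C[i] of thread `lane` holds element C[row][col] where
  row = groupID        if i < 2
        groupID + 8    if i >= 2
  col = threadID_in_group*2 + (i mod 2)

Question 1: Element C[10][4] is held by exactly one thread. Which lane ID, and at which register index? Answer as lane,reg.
r=10→G=2,rhi=1  c=4→T=2,p=0
L=2*4+2=10  i=1*2+0=2

10,2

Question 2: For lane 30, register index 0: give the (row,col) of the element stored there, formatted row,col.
30: g=7,t=2
[0] (7+0,2*2+0) = (7,4)

7,4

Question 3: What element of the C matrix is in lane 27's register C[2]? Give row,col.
lane 27: gr=6 (27/4), th=3 (27%4)
i=2: r=6+8=14, c=3*2+0=6

14,6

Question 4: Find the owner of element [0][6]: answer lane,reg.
3,0

r=0→G=0,rhi=0  c=6→T=3,p=0
L=0*4+3=3  i=0*2+0=0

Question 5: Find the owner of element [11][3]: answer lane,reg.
r=11⇒gr=3,Rb=1  c=3⇒th=1,odd=1
L=3*4+1=13  i=1*2+1=3

13,3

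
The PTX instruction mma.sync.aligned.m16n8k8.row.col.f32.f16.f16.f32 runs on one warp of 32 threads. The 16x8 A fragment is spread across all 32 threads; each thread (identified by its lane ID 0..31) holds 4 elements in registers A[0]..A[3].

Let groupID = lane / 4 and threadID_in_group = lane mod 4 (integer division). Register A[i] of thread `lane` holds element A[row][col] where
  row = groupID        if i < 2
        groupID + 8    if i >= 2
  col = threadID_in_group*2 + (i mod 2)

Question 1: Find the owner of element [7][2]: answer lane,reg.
29,0

r:7=>grp=7,rB=0  c:2=>tig=1,lo=0
L=7*4+1=29  i=0*2+0=0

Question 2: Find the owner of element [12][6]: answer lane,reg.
r=12->g=4,rb=1  c=6->t=3,b0=0
L=4*4+3=19  i=1*2+0=2

19,2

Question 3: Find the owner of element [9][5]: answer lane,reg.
6,3

r=9→G=1,rhi=1  c=5→T=2,p=1
L=1*4+2=6  i=1*2+1=3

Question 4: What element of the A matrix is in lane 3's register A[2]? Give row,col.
lane 3: grp=0 (3/4), tig=3 (3%4)
i=2: r=0+8=8, c=3*2+0=6

8,6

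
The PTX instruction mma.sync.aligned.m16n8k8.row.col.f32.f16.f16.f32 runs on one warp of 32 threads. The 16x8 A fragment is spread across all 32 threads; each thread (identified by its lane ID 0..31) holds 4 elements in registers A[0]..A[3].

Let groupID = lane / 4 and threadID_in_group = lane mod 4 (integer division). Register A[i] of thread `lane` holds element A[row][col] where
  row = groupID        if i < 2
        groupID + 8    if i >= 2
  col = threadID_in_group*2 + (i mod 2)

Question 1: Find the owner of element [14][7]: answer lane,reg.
27,3

r=14⇒gr=6,Rb=1  c=7⇒th=3,odd=1
L=6*4+3=27  i=1*2+1=3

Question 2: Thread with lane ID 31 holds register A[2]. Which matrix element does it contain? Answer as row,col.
15,6

lane 31: g=7 (31/4), t=3 (31%4)
i=2: r=7+8=15, c=3*2+0=6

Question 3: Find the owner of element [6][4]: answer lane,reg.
26,0

r=6→G=6,rhi=0  c=4→T=2,p=0
L=6*4+2=26  i=0*2+0=0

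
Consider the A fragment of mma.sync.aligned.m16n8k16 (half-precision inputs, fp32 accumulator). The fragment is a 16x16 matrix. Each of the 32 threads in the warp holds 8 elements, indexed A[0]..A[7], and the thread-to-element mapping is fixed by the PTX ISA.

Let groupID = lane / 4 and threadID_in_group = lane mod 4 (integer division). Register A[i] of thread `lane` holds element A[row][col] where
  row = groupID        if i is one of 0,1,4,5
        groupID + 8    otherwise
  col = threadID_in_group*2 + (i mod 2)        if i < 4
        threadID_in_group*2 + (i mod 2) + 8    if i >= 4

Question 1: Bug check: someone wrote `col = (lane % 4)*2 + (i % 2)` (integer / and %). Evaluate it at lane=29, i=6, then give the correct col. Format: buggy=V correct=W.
buggy=2 correct=10

`(lane % 4)*2 + (i % 2)`[29,6]=>2
L=29=>grp=29>>2=7, tig=29&3=1
[6]=>row 7+8=15  col 1·2+0+8=10
col: 2 vs 10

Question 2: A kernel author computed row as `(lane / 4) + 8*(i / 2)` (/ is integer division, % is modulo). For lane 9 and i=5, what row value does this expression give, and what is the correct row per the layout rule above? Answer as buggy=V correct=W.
`(lane / 4) + 8*(i / 2)`[9,5]→18
9: G=2,T=1
[5] (2+0,1*2+1+8) = (2,11)
row: 18 vs 2

buggy=18 correct=2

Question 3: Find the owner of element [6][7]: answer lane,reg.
r=6→G=6,rhi=0  c=7→chi=0,T=3,p=1
L=6*4+3=27  i=0*4+0*2+1=1

27,1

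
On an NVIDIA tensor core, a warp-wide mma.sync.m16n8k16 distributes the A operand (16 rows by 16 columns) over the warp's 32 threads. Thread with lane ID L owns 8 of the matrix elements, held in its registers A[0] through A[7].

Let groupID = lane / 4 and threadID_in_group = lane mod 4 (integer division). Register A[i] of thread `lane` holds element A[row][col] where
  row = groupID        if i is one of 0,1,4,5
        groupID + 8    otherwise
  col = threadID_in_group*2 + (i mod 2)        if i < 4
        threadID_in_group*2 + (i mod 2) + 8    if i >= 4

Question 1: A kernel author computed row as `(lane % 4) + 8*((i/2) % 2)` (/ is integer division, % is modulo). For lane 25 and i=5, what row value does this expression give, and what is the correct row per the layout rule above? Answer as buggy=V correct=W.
buggy=1 correct=6

`(lane % 4) + 8*((i/2) % 2)`[25,5]->1
L=25->gid=25>>2=6, tid=25&3=1
[5]->row 6+0=6  col 1·2+1+8=11
row: 1 vs 6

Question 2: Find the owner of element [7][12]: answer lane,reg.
r: 7->gid=7,r8=0  c: 12->c8=1,tid=2,i&1=0
L=7*4+2=30  i=1*4+0*2+0=4

30,4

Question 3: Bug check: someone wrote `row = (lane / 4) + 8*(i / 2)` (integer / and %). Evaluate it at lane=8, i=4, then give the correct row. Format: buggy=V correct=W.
`(lane / 4) + 8*(i / 2)`[8,4]=>18
lane 8: grp=2 (8/4), tig=0 (8%4)
i=4: r=2+0=2, c=0*2+0+8=8
row: 18 vs 2

buggy=18 correct=2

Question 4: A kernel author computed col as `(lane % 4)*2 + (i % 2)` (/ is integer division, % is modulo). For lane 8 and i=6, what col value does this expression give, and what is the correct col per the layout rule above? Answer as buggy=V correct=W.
buggy=0 correct=8

`(lane % 4)*2 + (i % 2)`[8,6]→0
L=8→G=8>>2=2, T=8&3=0
[6]→row 2+8=10  col 0·2+0+8=8
col: 0 vs 8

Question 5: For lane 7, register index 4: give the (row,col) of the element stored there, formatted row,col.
1,14

L=7->g=7>>2=1, t=7&3=3
[4]->row 1+0=1  col 3·2+0+8=14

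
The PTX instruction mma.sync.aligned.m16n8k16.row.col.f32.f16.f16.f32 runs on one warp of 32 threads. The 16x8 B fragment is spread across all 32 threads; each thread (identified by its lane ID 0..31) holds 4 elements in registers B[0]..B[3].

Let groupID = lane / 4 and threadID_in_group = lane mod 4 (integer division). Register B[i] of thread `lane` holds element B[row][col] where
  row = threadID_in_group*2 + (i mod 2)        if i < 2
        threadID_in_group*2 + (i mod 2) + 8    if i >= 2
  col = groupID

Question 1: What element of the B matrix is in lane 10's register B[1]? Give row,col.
5,2

10: grp=2,tig=2
[1] (2*2+1+0,2) = (5,2)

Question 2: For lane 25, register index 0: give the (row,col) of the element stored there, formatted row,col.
lane 25⇒25/4=6, 25 mod 4=1
i=0  r:2·1+0+0⇒2  c:6

2,6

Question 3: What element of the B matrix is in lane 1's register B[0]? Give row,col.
L=1->g=1>>2=0, t=1&3=1
[0]->row 1·2+0+0=2  col g=0

2,0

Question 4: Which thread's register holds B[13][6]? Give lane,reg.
26,3

c: 6->gid=6  r: 13->r8=1,tid=2,i&1=1
L=6*4+2=26  i=1*2+1=3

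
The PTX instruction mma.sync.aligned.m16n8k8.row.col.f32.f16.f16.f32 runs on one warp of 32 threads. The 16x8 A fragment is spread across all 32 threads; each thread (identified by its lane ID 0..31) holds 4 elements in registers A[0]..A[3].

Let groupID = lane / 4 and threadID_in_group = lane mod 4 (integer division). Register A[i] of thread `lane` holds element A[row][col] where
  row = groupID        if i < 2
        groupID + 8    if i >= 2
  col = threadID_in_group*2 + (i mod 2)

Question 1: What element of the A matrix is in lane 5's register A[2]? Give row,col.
L=5=>grp=5>>2=1, tig=5&3=1
[2]=>row 1+8=9  col 1·2+0=2

9,2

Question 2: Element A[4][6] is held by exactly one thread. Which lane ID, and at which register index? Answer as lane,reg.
19,0

r: 4->gid=4,r8=0  c: 6->tid=3,i&1=0
L=4*4+3=19  i=0*2+0=0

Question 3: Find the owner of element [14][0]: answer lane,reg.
r:14=>grp=6,rB=1  c:0=>tig=0,lo=0
L=6*4+0=24  i=1*2+0=2

24,2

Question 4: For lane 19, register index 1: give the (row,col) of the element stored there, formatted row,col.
19: g=4,t=3
[1] (4+0,3*2+1) = (4,7)

4,7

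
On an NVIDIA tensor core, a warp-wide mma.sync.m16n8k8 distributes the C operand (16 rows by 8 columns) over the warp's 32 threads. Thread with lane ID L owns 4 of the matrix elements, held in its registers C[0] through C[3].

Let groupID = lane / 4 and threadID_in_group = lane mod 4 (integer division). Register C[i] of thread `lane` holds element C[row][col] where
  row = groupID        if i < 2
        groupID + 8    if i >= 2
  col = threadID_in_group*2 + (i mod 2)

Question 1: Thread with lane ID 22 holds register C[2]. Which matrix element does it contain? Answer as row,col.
22: gr=5,th=2
[2] (5+8,2*2+0) = (13,4)

13,4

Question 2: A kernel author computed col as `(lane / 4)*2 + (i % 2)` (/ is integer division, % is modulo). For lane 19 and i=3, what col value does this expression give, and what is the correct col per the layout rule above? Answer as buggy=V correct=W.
`(lane / 4)*2 + (i % 2)`[19,3]→9
lane 19: G=4 (19/4), T=3 (19%4)
i=3: r=4+8=12, c=3*2+1=7
col: 9 vs 7

buggy=9 correct=7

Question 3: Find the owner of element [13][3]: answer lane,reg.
r=13⇒gr=5,Rb=1  c=3⇒th=1,odd=1
L=5*4+1=21  i=1*2+1=3

21,3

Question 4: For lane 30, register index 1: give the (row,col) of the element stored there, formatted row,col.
lane 30: G=7 (30/4), T=2 (30%4)
i=1: r=7+0=7, c=2*2+1=5

7,5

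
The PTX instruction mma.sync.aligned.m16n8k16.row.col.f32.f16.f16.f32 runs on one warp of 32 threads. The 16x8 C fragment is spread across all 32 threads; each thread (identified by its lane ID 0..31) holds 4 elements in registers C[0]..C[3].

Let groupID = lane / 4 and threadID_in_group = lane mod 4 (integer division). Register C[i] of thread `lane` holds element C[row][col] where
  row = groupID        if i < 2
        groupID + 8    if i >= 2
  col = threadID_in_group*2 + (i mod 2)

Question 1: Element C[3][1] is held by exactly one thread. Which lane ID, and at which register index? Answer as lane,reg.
r=3⇒gr=3,Rb=0  c=1⇒th=0,odd=1
L=3*4+0=12  i=0*2+1=1

12,1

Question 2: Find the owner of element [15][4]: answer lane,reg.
30,2

r: 15->gid=7,r8=1  c: 4->tid=2,i&1=0
L=7*4+2=30  i=1*2+0=2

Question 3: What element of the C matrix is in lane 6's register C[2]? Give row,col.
9,4

lane 6: g=1 (6/4), t=2 (6%4)
i=2: r=1+8=9, c=2*2+0=4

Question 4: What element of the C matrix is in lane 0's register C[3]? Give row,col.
lane 0: g=0 (0/4), t=0 (0%4)
i=3: r=0+8=8, c=0*2+1=1

8,1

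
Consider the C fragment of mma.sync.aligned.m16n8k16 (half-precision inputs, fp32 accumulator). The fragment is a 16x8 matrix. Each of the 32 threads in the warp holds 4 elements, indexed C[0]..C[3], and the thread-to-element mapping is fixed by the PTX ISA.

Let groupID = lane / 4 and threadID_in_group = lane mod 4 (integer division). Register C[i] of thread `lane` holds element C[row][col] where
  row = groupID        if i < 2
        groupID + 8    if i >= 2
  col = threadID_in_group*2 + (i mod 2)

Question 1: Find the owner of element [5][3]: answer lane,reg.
21,1

r:5=>grp=5,rB=0  c:3=>tig=1,lo=1
L=5*4+1=21  i=0*2+1=1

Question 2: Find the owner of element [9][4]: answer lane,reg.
6,2

r=9⇒gr=1,Rb=1  c=4⇒th=2,odd=0
L=1*4+2=6  i=1*2+0=2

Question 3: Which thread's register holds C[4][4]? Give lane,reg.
18,0

r=4⇒gr=4,Rb=0  c=4⇒th=2,odd=0
L=4*4+2=18  i=0*2+0=0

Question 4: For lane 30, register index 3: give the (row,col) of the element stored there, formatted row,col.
30: grp=7,tig=2
[3] (7+8,2*2+1) = (15,5)

15,5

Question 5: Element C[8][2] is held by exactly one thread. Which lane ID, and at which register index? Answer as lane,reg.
1,2

r: 8->gid=0,r8=1  c: 2->tid=1,i&1=0
L=0*4+1=1  i=1*2+0=2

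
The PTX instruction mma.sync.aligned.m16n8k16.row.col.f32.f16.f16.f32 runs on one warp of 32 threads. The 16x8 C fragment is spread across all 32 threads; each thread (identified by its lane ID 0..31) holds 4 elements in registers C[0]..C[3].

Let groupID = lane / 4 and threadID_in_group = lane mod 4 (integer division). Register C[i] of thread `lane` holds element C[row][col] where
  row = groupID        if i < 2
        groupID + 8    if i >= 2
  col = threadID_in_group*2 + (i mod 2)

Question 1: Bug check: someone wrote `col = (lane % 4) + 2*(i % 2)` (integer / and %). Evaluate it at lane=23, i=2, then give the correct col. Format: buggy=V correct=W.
buggy=3 correct=6

`(lane % 4) + 2*(i % 2)`[23,2]→3
lane 23: G=5 (23/4), T=3 (23%4)
i=2: r=5+8=13, c=3*2+0=6
col: 3 vs 6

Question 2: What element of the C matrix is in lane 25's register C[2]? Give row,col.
14,2

lane 25->25/4=6, 25 mod 4=1
i=2  r:6+8->14  c:2·1+0->2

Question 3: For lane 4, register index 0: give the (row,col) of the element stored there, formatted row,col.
4: G=1,T=0
[0] (1+0,0*2+0) = (1,0)

1,0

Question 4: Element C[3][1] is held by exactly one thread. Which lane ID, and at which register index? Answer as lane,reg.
r=3->g=3,rb=0  c=1->t=0,b0=1
L=3*4+0=12  i=0*2+1=1

12,1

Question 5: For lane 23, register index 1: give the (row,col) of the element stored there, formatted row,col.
5,7

23: gid=5,tid=3
[1] (5+0,3*2+1) = (5,7)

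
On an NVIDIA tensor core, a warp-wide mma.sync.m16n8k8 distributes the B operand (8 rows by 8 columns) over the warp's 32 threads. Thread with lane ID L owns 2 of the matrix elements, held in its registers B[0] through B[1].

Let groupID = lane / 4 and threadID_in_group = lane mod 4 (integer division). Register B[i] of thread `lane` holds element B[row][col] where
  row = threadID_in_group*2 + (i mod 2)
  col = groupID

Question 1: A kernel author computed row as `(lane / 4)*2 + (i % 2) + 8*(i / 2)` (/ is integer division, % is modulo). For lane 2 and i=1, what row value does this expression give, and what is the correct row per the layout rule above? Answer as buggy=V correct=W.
`(lane / 4)*2 + (i % 2) + 8*(i / 2)`[2,1]→1
L=2→G=2>>2=0, T=2&3=2
[1]→row 2·2+1=5  col G=0
row: 1 vs 5

buggy=1 correct=5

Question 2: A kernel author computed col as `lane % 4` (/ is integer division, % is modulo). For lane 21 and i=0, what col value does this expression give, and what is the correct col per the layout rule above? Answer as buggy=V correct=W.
buggy=1 correct=5

`lane % 4`[21,0]→1
lane 21: G=5 (21/4), T=1 (21%4)
i=0: r=1*2+0=2, c=G=5
col: 1 vs 5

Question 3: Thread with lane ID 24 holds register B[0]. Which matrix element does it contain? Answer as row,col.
0,6

L=24->gid=24>>2=6, tid=24&3=0
[0]->row 0·2+0=0  col gid=6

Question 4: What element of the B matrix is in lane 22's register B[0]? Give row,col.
lane 22: G=5 (22/4), T=2 (22%4)
i=0: r=2*2+0=4, c=G=5

4,5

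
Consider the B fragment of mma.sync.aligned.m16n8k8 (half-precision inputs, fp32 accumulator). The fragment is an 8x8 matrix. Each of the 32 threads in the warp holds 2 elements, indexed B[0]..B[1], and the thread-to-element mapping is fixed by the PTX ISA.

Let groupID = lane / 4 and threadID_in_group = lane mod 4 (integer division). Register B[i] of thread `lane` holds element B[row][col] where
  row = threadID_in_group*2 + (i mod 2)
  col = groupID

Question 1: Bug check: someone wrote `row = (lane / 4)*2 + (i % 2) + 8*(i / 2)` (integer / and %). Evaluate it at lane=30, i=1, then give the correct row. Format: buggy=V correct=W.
buggy=15 correct=5

`(lane / 4)*2 + (i % 2) + 8*(i / 2)`[30,1]→15
lane 30: G=7 (30/4), T=2 (30%4)
i=1: r=2*2+1=5, c=G=7
row: 15 vs 5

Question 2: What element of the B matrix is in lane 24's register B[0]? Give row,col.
lane 24⇒24/4=6, 24 mod 4=0
i=0  r:2·0+0⇒0  c:6

0,6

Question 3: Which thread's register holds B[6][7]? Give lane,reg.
31,0

c=7->g=7  r=6->t=3,b0=0
L=7*4+3=31  i=0=0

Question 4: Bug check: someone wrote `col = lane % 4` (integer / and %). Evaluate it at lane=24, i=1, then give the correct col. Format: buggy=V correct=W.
`lane % 4`[24,1]→0
L=24→G=24>>2=6, T=24&3=0
[1]→row 0·2+1=1  col G=6
col: 0 vs 6

buggy=0 correct=6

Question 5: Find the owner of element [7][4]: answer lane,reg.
c=4⇒gr=4  r=7⇒th=3,odd=1
L=4*4+3=19  i=1=1

19,1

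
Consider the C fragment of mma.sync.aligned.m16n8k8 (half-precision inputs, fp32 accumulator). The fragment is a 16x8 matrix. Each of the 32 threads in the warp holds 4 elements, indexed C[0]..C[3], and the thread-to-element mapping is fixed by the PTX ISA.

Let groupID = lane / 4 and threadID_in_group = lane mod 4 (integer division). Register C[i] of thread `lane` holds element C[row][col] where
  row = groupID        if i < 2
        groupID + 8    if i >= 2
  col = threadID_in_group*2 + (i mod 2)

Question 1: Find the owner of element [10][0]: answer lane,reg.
8,2

r:10=>grp=2,rB=1  c:0=>tig=0,lo=0
L=2*4+0=8  i=1*2+0=2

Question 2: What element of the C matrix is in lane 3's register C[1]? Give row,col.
0,7

L=3->gid=3>>2=0, tid=3&3=3
[1]->row 0+0=0  col 3·2+1=7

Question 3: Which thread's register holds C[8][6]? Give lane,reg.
3,2

r=8→G=0,rhi=1  c=6→T=3,p=0
L=0*4+3=3  i=1*2+0=2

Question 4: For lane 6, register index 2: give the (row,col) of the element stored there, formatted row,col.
L=6->g=6>>2=1, t=6&3=2
[2]->row 1+8=9  col 2·2+0=4

9,4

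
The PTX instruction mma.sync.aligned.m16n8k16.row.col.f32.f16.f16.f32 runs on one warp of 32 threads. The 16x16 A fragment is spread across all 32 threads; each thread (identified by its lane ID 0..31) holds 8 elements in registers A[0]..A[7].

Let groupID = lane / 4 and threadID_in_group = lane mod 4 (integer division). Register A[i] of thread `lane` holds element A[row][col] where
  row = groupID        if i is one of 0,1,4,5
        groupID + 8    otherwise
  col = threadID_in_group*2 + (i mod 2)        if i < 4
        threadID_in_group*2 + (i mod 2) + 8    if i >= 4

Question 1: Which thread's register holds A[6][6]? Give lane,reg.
27,0

r=6->g=6,rb=0  c=6->cb=0,t=3,b0=0
L=6*4+3=27  i=0*4+0*2+0=0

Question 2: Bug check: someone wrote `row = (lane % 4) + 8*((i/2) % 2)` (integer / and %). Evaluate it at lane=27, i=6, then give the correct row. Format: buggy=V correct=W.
buggy=11 correct=14

`(lane % 4) + 8*((i/2) % 2)`[27,6]⇒11
lane 27: gr=6 (27/4), th=3 (27%4)
i=6: r=6+8=14, c=3*2+0+8=14
row: 11 vs 14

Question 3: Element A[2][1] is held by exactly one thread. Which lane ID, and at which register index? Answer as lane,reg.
r=2->g=2,rb=0  c=1->cb=0,t=0,b0=1
L=2*4+0=8  i=0*4+0*2+1=1

8,1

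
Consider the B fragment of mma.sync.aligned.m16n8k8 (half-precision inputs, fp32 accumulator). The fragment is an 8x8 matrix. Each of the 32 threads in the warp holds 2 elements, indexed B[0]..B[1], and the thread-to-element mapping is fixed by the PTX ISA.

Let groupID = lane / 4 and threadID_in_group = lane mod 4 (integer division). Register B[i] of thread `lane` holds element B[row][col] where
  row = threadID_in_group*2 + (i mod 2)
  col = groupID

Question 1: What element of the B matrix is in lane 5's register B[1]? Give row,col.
lane 5: grp=1 (5/4), tig=1 (5%4)
i=1: r=1*2+1=3, c=grp=1

3,1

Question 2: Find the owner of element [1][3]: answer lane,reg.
12,1

c=3⇒gr=3  r=1⇒th=0,odd=1
L=3*4+0=12  i=1=1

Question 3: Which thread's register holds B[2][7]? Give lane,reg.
c=7->g=7  r=2->t=1,b0=0
L=7*4+1=29  i=0=0

29,0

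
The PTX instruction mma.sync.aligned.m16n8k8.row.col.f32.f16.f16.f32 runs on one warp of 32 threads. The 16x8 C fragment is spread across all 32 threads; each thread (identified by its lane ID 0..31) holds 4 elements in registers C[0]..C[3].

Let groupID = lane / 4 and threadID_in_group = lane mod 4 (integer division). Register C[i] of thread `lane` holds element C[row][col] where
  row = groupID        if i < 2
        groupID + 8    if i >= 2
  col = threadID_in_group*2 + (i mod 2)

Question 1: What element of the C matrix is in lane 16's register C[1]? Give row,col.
4,1

lane 16→16/4=4, 16 mod 4=0
i=1  r:4+0→4  c:2·0+1→1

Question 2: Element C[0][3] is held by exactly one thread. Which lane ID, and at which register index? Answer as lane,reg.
1,1

r=0⇒gr=0,Rb=0  c=3⇒th=1,odd=1
L=0*4+1=1  i=0*2+1=1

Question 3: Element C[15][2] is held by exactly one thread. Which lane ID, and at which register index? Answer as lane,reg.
29,2

r=15⇒gr=7,Rb=1  c=2⇒th=1,odd=0
L=7*4+1=29  i=1*2+0=2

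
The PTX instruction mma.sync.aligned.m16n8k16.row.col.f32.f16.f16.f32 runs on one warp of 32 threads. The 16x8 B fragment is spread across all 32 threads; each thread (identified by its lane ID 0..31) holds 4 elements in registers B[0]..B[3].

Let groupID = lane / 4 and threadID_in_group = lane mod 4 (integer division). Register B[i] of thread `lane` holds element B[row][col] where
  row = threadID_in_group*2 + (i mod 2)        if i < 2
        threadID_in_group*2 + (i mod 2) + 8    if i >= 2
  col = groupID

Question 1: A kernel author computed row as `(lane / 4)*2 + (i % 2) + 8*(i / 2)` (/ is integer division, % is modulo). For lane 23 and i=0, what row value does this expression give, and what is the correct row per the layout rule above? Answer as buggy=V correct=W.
`(lane / 4)*2 + (i % 2) + 8*(i / 2)`[23,0]→10
lane 23: G=5 (23/4), T=3 (23%4)
i=0: r=3*2+0+0=6, c=G=5
row: 10 vs 6

buggy=10 correct=6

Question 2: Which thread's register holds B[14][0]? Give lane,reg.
c=0->g=0  r=14->rb=1,t=3,b0=0
L=0*4+3=3  i=1*2+0=2

3,2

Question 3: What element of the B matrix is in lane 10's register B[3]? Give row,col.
13,2

10: gid=2,tid=2
[3] (2*2+1+8,2) = (13,2)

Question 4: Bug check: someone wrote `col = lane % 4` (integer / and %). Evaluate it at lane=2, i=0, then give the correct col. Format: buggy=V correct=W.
buggy=2 correct=0

`lane % 4`[2,0]->2
L=2->gid=2>>2=0, tid=2&3=2
[0]->row 2·2+0+0=4  col gid=0
col: 2 vs 0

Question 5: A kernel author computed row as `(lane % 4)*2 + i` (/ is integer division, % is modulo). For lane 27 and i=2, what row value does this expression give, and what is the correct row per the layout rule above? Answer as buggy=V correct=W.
buggy=8 correct=14

`(lane % 4)*2 + i`[27,2]⇒8
27: gr=6,th=3
[2] (3*2+0+8,6) = (14,6)
row: 8 vs 14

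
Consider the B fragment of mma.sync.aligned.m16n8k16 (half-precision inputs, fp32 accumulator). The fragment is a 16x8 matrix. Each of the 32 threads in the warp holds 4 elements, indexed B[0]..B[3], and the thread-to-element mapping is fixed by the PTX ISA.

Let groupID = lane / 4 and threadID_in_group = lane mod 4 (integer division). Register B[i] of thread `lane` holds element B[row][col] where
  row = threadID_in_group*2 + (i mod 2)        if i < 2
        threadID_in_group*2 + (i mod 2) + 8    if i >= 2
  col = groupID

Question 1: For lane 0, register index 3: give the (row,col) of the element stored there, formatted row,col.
L=0->g=0>>2=0, t=0&3=0
[3]->row 0·2+1+8=9  col g=0

9,0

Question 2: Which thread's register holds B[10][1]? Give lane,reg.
c=1⇒gr=1  r=10⇒Rb=1,th=1,odd=0
L=1*4+1=5  i=1*2+0=2

5,2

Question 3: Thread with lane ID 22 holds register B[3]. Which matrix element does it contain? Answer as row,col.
13,5

lane 22: grp=5 (22/4), tig=2 (22%4)
i=3: r=2*2+1+8=13, c=grp=5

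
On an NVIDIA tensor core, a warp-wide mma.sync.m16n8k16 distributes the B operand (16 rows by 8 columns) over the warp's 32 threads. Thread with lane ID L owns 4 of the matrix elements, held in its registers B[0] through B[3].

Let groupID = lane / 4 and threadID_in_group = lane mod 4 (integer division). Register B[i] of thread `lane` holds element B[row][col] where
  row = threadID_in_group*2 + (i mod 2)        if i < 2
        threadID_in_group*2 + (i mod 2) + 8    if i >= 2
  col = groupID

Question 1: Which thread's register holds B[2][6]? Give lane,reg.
c=6->g=6  r=2->rb=0,t=1,b0=0
L=6*4+1=25  i=0*2+0=0

25,0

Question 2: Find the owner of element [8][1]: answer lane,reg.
c:1=>grp=1  r:8=>rB=1,tig=0,lo=0
L=1*4+0=4  i=1*2+0=2

4,2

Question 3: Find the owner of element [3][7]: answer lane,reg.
c=7→G=7  r=3→rhi=0,T=1,p=1
L=7*4+1=29  i=0*2+1=1

29,1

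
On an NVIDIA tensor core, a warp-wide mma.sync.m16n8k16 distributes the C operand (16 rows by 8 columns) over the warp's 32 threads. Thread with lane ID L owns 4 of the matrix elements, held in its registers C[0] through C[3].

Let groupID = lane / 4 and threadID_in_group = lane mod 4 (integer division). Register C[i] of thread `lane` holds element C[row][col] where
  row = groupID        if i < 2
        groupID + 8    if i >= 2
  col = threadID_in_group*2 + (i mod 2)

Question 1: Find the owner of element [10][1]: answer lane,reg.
r=10→G=2,rhi=1  c=1→T=0,p=1
L=2*4+0=8  i=1*2+1=3

8,3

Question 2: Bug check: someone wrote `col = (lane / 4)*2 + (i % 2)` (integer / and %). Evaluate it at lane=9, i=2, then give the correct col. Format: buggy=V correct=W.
`(lane / 4)*2 + (i % 2)`[9,2]⇒4
L=9⇒gr=9>>2=2, th=9&3=1
[2]⇒row 2+8=10  col 1·2+0=2
col: 4 vs 2

buggy=4 correct=2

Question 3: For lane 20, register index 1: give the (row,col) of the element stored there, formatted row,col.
lane 20->20/4=5, 20 mod 4=0
i=1  r:5+0->5  c:2·0+1->1

5,1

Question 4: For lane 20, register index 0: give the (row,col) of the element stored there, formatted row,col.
20: grp=5,tig=0
[0] (5+0,0*2+0) = (5,0)

5,0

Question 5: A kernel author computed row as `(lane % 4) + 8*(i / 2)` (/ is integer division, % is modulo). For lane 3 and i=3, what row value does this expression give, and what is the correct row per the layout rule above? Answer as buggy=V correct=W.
`(lane % 4) + 8*(i / 2)`[3,3]->11
3: g=0,t=3
[3] (0+8,3*2+1) = (8,7)
row: 11 vs 8

buggy=11 correct=8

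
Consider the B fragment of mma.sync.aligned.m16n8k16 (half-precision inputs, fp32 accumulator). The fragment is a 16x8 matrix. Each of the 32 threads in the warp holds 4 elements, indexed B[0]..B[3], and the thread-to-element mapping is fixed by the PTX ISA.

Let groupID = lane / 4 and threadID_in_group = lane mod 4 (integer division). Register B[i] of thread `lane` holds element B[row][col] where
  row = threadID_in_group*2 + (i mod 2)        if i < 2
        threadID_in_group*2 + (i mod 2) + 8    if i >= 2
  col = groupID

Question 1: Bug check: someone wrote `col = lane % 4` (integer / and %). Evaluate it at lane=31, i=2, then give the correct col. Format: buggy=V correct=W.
`lane % 4`[31,2]=>3
31: grp=7,tig=3
[2] (3*2+0+8,7) = (14,7)
col: 3 vs 7

buggy=3 correct=7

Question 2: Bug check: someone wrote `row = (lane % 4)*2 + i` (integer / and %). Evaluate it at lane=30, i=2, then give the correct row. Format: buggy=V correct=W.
buggy=6 correct=12

`(lane % 4)*2 + i`[30,2]=>6
lane 30=>30/4=7, 30 mod 4=2
i=2  r:2·2+0+8=>12  c:7
row: 6 vs 12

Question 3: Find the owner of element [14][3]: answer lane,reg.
15,2

c=3→G=3  r=14→rhi=1,T=3,p=0
L=3*4+3=15  i=1*2+0=2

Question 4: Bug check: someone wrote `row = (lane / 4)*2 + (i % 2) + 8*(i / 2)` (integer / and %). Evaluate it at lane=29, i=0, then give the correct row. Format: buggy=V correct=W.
`(lane / 4)*2 + (i % 2) + 8*(i / 2)`[29,0]→14
lane 29→29/4=7, 29 mod 4=1
i=0  r:2·1+0+0→2  c:7
row: 14 vs 2

buggy=14 correct=2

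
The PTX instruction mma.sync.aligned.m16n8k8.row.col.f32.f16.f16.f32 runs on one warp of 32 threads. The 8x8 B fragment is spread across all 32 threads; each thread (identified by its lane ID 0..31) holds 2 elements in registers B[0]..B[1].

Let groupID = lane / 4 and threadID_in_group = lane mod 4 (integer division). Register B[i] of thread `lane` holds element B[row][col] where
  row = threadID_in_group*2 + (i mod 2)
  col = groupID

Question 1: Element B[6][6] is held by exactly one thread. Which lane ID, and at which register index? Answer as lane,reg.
c:6=>grp=6  r:6=>tig=3,lo=0
L=6*4+3=27  i=0=0

27,0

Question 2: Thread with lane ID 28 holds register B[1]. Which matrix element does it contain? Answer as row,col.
1,7

lane 28: G=7 (28/4), T=0 (28%4)
i=1: r=0*2+1=1, c=G=7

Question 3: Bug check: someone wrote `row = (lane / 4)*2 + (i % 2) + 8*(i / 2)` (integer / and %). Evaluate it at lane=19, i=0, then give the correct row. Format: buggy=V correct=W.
`(lane / 4)*2 + (i % 2) + 8*(i / 2)`[19,0]->8
lane 19: gid=4 (19/4), tid=3 (19%4)
i=0: r=3*2+0=6, c=gid=4
row: 8 vs 6

buggy=8 correct=6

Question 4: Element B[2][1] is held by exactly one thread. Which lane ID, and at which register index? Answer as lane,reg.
c:1=>grp=1  r:2=>tig=1,lo=0
L=1*4+1=5  i=0=0

5,0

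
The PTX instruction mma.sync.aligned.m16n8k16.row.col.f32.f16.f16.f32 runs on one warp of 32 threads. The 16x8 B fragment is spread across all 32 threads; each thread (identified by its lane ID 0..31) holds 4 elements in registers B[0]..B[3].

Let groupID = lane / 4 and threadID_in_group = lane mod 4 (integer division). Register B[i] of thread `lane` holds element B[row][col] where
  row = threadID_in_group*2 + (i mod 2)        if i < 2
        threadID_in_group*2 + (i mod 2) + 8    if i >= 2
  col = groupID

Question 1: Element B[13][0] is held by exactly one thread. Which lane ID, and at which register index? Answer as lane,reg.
c=0->g=0  r=13->rb=1,t=2,b0=1
L=0*4+2=2  i=1*2+1=3

2,3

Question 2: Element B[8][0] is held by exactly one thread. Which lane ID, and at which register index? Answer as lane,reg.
0,2

c=0→G=0  r=8→rhi=1,T=0,p=0
L=0*4+0=0  i=1*2+0=2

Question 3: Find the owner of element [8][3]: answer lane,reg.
c=3⇒gr=3  r=8⇒Rb=1,th=0,odd=0
L=3*4+0=12  i=1*2+0=2

12,2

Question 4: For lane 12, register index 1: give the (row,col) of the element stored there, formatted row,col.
1,3

lane 12->12/4=3, 12 mod 4=0
i=1  r:2·0+1+0->1  c:3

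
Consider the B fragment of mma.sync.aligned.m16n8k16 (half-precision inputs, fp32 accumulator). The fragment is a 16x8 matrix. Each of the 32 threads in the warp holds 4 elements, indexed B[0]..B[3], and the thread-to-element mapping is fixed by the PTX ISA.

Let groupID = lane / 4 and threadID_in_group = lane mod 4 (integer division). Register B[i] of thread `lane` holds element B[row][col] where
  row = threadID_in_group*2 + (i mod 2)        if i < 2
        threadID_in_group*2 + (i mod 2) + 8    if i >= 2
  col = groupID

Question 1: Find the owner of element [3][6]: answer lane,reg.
c: 6->gid=6  r: 3->r8=0,tid=1,i&1=1
L=6*4+1=25  i=0*2+1=1

25,1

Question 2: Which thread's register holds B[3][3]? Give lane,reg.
c: 3->gid=3  r: 3->r8=0,tid=1,i&1=1
L=3*4+1=13  i=0*2+1=1

13,1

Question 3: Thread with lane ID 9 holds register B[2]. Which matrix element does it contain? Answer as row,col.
10,2

lane 9: G=2 (9/4), T=1 (9%4)
i=2: r=1*2+0+8=10, c=G=2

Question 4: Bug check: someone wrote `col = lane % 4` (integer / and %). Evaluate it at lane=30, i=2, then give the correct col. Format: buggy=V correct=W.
`lane % 4`[30,2]->2
lane 30->30/4=7, 30 mod 4=2
i=2  r:2·2+0+8->12  c:7
col: 2 vs 7

buggy=2 correct=7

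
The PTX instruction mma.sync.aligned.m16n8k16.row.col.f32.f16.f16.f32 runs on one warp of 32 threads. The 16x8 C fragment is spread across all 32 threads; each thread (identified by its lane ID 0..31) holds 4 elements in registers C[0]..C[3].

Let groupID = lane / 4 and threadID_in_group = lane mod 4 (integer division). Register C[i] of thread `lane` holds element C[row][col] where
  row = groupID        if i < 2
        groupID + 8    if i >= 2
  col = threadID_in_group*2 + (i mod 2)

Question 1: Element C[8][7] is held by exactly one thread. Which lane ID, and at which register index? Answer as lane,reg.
r=8→G=0,rhi=1  c=7→T=3,p=1
L=0*4+3=3  i=1*2+1=3

3,3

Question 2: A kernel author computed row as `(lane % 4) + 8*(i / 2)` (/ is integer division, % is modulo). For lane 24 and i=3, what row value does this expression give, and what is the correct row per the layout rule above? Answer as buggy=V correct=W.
`(lane % 4) + 8*(i / 2)`[24,3]->8
24: gid=6,tid=0
[3] (6+8,0*2+1) = (14,1)
row: 8 vs 14

buggy=8 correct=14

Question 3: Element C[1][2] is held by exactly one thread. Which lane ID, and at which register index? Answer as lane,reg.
r=1⇒gr=1,Rb=0  c=2⇒th=1,odd=0
L=1*4+1=5  i=0*2+0=0

5,0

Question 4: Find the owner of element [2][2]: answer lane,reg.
r=2→G=2,rhi=0  c=2→T=1,p=0
L=2*4+1=9  i=0*2+0=0

9,0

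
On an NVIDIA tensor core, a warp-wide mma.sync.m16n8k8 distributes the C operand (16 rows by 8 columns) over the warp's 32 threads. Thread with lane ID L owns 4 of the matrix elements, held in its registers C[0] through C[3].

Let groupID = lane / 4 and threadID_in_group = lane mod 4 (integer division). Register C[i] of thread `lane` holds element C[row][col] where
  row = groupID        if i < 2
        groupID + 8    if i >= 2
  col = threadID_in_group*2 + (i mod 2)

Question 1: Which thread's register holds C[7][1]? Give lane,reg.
r:7=>grp=7,rB=0  c:1=>tig=0,lo=1
L=7*4+0=28  i=0*2+1=1

28,1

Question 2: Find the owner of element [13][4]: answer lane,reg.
22,2

r=13->g=5,rb=1  c=4->t=2,b0=0
L=5*4+2=22  i=1*2+0=2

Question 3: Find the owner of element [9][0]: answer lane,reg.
4,2

r=9→G=1,rhi=1  c=0→T=0,p=0
L=1*4+0=4  i=1*2+0=2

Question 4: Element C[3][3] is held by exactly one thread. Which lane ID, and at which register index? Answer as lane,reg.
13,1

r=3->g=3,rb=0  c=3->t=1,b0=1
L=3*4+1=13  i=0*2+1=1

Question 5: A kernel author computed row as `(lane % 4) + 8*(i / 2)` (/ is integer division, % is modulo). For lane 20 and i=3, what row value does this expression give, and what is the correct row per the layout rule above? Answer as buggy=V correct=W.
`(lane % 4) + 8*(i / 2)`[20,3]->8
lane 20->20/4=5, 20 mod 4=0
i=3  r:5+8->13  c:2·0+1->1
row: 8 vs 13

buggy=8 correct=13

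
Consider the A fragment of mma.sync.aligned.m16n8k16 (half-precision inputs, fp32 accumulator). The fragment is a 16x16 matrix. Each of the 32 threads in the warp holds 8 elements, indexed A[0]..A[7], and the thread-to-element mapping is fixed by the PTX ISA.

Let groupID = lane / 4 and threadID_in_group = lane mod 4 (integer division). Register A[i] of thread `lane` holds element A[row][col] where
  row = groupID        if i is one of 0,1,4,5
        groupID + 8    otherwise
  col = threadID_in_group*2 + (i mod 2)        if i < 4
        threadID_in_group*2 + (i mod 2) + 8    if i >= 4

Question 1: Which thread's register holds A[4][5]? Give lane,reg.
18,1

r=4->g=4,rb=0  c=5->cb=0,t=2,b0=1
L=4*4+2=18  i=0*4+0*2+1=1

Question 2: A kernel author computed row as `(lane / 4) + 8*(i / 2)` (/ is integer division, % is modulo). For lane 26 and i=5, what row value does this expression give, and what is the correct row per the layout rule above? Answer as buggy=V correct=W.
buggy=22 correct=6

`(lane / 4) + 8*(i / 2)`[26,5]⇒22
L=26⇒gr=26>>2=6, th=26&3=2
[5]⇒row 6+0=6  col 2·2+1+8=13
row: 22 vs 6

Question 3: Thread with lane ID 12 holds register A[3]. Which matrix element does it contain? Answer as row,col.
11,1

12: gr=3,th=0
[3] (3+8,0*2+1+0) = (11,1)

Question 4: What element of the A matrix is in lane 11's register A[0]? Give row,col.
lane 11: g=2 (11/4), t=3 (11%4)
i=0: r=2+0=2, c=3*2+0+0=6

2,6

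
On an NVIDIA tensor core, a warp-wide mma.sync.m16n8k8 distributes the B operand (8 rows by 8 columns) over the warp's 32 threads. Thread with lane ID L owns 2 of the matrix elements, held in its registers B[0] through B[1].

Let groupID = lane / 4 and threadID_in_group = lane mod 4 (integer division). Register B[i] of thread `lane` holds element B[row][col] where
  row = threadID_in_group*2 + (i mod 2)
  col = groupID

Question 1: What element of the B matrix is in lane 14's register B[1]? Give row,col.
5,3

lane 14: gid=3 (14/4), tid=2 (14%4)
i=1: r=2*2+1=5, c=gid=3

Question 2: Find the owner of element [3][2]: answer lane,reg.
9,1

c:2=>grp=2  r:3=>tig=1,lo=1
L=2*4+1=9  i=1=1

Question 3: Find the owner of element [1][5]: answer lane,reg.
c: 5->gid=5  r: 1->tid=0,i&1=1
L=5*4+0=20  i=1=1

20,1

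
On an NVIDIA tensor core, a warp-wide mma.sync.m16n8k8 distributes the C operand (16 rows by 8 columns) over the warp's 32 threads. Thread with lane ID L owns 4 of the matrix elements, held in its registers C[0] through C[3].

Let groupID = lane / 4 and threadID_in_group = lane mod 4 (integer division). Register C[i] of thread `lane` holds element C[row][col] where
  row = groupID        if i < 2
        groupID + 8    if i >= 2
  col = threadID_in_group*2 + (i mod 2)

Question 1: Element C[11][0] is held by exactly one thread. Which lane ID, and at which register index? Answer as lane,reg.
r=11->g=3,rb=1  c=0->t=0,b0=0
L=3*4+0=12  i=1*2+0=2

12,2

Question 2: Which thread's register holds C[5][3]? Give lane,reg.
21,1

r:5=>grp=5,rB=0  c:3=>tig=1,lo=1
L=5*4+1=21  i=0*2+1=1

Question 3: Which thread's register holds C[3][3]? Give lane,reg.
r=3→G=3,rhi=0  c=3→T=1,p=1
L=3*4+1=13  i=0*2+1=1

13,1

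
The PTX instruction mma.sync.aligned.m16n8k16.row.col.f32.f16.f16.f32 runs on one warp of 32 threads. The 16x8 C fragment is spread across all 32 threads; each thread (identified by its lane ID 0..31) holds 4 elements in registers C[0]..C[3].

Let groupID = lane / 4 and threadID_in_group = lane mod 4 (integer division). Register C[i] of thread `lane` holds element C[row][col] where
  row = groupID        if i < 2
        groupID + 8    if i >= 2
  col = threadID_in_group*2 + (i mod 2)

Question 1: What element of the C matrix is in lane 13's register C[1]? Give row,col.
lane 13->13/4=3, 13 mod 4=1
i=1  r:3+0->3  c:2·1+1->3

3,3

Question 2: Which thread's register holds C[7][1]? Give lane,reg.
r: 7->gid=7,r8=0  c: 1->tid=0,i&1=1
L=7*4+0=28  i=0*2+1=1

28,1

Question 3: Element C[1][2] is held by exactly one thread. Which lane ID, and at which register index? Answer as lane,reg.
5,0

r: 1->gid=1,r8=0  c: 2->tid=1,i&1=0
L=1*4+1=5  i=0*2+0=0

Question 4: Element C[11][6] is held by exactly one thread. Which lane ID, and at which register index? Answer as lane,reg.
15,2

r=11⇒gr=3,Rb=1  c=6⇒th=3,odd=0
L=3*4+3=15  i=1*2+0=2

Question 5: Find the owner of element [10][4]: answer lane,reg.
r=10→G=2,rhi=1  c=4→T=2,p=0
L=2*4+2=10  i=1*2+0=2

10,2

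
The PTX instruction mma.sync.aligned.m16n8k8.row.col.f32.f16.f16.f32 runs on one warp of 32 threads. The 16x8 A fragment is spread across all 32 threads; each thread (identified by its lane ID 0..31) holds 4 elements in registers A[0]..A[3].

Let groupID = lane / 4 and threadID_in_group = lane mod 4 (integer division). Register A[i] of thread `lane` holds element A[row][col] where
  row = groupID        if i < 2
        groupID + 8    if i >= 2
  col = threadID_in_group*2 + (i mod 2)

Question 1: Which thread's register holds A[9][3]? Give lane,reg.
5,3

r: 9->gid=1,r8=1  c: 3->tid=1,i&1=1
L=1*4+1=5  i=1*2+1=3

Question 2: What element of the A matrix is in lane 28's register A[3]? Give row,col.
15,1

28: grp=7,tig=0
[3] (7+8,0*2+1) = (15,1)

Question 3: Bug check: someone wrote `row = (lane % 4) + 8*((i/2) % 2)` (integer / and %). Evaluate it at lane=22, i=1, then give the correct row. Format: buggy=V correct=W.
buggy=2 correct=5

`(lane % 4) + 8*((i/2) % 2)`[22,1]=>2
L=22=>grp=22>>2=5, tig=22&3=2
[1]=>row 5+0=5  col 2·2+1=5
row: 2 vs 5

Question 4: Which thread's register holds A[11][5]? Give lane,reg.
14,3

r: 11->gid=3,r8=1  c: 5->tid=2,i&1=1
L=3*4+2=14  i=1*2+1=3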